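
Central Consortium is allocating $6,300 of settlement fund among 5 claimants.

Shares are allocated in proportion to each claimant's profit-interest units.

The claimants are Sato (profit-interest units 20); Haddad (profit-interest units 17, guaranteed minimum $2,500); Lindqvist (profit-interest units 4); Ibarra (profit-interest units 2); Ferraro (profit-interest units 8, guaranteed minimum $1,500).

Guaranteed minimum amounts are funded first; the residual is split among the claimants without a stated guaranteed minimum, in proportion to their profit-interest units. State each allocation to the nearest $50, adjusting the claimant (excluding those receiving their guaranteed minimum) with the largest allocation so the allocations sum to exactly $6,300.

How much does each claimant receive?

Minimums first: Haddad $2,500; Ferraro $1,500. Residual $2,300.
Residual split over remaining profit-interest units 26: Sato 1,769.23 → $1,750; Lindqvist 353.85 → $350; Ibarra 176.92 → $200.

Sato: $1,750; Haddad: $2,500; Lindqvist: $350; Ibarra: $200; Ferraro: $1,500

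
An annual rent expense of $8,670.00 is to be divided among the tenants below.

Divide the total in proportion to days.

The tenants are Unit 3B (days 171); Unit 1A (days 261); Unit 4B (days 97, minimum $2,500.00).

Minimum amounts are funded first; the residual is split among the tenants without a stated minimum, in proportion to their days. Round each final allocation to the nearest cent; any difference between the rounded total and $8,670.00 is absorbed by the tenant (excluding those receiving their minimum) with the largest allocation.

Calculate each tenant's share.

Unit 3B: $2,442.29; Unit 1A: $3,727.71; Unit 4B: $2,500.00

Fund the minimums — Unit 4B $2,500.00. Remaining pool $6,170.00.
Remaining pool split over remaining days 432: Unit 3B 2,442.2917 → $2,442.29; Unit 1A 3,727.7083 → $3,727.71.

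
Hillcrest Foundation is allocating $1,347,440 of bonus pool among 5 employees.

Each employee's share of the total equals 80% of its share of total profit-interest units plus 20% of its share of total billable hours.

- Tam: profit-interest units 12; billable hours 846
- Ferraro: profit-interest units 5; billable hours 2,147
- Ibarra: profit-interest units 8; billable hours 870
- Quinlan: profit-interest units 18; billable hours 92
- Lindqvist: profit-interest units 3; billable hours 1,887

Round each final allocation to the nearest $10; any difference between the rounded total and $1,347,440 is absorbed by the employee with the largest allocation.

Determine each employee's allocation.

Tam: $320,230 | Ferraro: $216,210 | Ibarra: $227,600 | Quinlan: $426,050 | Lindqvist: $157,350

Profit-interest units total 46; billable hours total 5,842.
Combined weights (80% profit-interest units + 20% billable hours): Tam 0.2377; Ferraro 0.1605; Ibarra 0.1689; Quinlan 0.3162; Lindqvist 0.1168.
Raw shares: Tam 320,230.35; Ferraro 216,208.53; Ibarra 227,602.50; Quinlan 426,051.21; Lindqvist 157,347.41.
At nearest $10: Tam $320,230; Ferraro $216,210; Ibarra $227,600; Quinlan $426,050; Lindqvist $157,350. Sum = $1,347,440.
No rounding difference to absorb.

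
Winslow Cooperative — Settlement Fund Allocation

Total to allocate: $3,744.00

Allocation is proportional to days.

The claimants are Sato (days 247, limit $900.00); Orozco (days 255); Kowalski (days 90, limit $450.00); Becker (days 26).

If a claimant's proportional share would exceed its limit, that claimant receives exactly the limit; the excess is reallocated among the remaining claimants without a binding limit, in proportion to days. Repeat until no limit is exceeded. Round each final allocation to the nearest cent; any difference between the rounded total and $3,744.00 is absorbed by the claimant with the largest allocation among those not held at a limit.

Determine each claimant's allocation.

Total days = 618.
Pro-rata shares before constraints: Sato 1,496.3883; Orozco 1,544.8544; Kowalski 545.2427; Becker 157.5146.
Capped: Sato ($900.00), Kowalski ($450.00); balance $2,394.00 reallocated over remaining days 281.
Remaining shares: Orozco 2,172.4911 → $2,172.49; Becker 221.5089 → $221.51.

Sato: $900.00; Orozco: $2,172.49; Kowalski: $450.00; Becker: $221.51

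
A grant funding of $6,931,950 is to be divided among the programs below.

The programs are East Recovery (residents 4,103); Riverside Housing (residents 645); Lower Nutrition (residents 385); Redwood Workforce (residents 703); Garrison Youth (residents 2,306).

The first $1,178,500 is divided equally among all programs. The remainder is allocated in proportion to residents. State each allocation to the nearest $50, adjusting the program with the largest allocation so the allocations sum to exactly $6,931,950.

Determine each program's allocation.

First tranche $1,178,500 split equally: $235,700 each.
Remainder $5,753,450 by residents (total 8,142): East Recovery 2,899,337.43 → $2,899,350; Riverside Housing 455,781.78 → $455,800; Lower Nutrition 272,055.79 → $272,050; Redwood Workforce 496,766.81 → $496,750; Garrison Youth 1,629,508.19 → $1,629,500.
Totals: East Recovery $235,700 + $2,899,350 = $3,135,050; Riverside Housing $235,700 + $455,800 = $691,500; Lower Nutrition $235,700 + $272,050 = $507,750; Redwood Workforce $235,700 + $496,750 = $732,450; Garrison Youth $235,700 + $1,629,500 = $1,865,200.

East Recovery: $3,135,050 | Riverside Housing: $691,500 | Lower Nutrition: $507,750 | Redwood Workforce: $732,450 | Garrison Youth: $1,865,200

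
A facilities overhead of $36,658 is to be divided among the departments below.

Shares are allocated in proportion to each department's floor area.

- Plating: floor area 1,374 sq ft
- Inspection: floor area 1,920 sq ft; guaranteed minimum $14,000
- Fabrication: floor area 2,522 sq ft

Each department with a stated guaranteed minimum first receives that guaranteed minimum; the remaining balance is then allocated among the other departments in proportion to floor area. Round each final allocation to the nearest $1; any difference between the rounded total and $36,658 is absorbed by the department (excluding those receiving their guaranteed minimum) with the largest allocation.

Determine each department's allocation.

Minimums first: Inspection $14,000. Balance $22,658.
Balance split over remaining floor area 3,896: Plating 7,990.78 → $7,991; Fabrication 14,667.22 → $14,667.

Plating: $7,991 | Inspection: $14,000 | Fabrication: $14,667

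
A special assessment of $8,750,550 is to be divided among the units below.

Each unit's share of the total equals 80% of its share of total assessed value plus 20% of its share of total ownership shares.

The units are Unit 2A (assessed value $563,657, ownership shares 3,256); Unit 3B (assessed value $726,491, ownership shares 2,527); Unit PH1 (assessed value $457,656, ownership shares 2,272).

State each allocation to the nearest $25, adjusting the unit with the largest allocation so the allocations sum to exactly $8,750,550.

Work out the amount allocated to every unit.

Unit 2A: $2,965,025 · Unit 3B: $3,458,850 · Unit PH1: $2,326,675

Totals — assessed value 1,747,804, ownership shares 8,055.
Composite weights (80% assessed value + 20% ownership shares): Unit 2A 0.3388; Unit 3B 0.3953; Unit PH1 0.2659.
Proportional shares: Unit 2A 2,965,033.87; Unit 3B 3,458,839.38; Unit PH1 2,326,676.75.
At nearest $25: Unit 2A $2,965,025; Unit 3B $3,458,850; Unit PH1 $2,326,675. Sum = $8,750,550.
Rounded total matches; no reconciliation needed.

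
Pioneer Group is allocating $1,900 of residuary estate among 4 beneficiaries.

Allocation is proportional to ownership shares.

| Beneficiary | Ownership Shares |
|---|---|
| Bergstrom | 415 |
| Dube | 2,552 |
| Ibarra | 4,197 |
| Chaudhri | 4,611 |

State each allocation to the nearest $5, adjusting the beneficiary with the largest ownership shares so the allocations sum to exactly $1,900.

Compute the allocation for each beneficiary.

Bergstrom: $65 | Dube: $410 | Ibarra: $675 | Chaudhri: $750

Total ownership shares = 11,775.
Unrounded shares: Bergstrom 415/11,775 × $1,900 = 66.96; Dube 2,552/11,775 × $1,900 = 411.79; Ibarra 4,197/11,775 × $1,900 = 677.22; Chaudhri 4,611/11,775 × $1,900 = 744.03.
At nearest $5: Bergstrom $65; Dube $410; Ibarra $675; Chaudhri $745. Sum = $1,895.
Difference $1,900 − $1,895 = +$5 applied to largest ownership shares (Chaudhri): Chaudhri becomes $750.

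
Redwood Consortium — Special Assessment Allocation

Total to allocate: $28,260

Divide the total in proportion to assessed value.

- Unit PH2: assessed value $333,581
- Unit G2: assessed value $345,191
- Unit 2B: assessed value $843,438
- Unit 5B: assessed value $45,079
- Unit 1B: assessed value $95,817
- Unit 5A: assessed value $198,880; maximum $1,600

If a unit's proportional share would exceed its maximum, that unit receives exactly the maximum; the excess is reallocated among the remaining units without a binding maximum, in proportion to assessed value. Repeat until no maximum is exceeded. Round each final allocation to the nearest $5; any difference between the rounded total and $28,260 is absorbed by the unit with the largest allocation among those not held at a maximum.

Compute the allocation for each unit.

Combined assessed value = 1,861,986.
Proportional shares (ignoring caps): Unit PH2 5,062.87; Unit G2 5,239.08; Unit 2B 12,801.15; Unit 5B 684.18; Unit 1B 1,454.25; Unit 5A 3,018.47.
Held at cap: Unit 5A ($1,600); balance $26,660 reallocated over remaining assessed value 1,663,106.
Remaining shares: Unit PH2 5,347.39 → $5,345; Unit G2 5,533.50 → $5,535; Unit 2B 13,520.52 → $13,520; Unit 5B 722.63 → $725; Unit 1B 1,535.97 → $1,535.

Unit PH2: $5,345 | Unit G2: $5,535 | Unit 2B: $13,520 | Unit 5B: $725 | Unit 1B: $1,535 | Unit 5A: $1,600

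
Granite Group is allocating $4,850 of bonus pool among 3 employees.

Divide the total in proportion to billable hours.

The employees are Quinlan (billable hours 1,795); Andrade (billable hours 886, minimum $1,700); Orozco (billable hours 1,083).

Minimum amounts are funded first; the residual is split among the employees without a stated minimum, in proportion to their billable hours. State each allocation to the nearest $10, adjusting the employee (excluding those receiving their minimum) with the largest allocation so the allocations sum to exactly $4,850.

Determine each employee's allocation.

Guaranteed amounts: Andrade $1,700. Balance $3,150.
Balance split over remaining billable hours 2,878: Quinlan 1,964.65 → $1,960; Orozco 1,185.35 → $1,190.

Quinlan: $1,960 | Andrade: $1,700 | Orozco: $1,190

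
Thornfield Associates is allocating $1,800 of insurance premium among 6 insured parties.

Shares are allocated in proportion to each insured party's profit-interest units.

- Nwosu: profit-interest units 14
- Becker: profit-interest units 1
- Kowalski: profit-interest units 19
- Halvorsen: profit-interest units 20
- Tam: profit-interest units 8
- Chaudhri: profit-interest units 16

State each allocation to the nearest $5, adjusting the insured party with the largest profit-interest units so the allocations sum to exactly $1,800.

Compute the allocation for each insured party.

Nwosu: $325 | Becker: $25 | Kowalski: $440 | Halvorsen: $455 | Tam: $185 | Chaudhri: $370

Total profit-interest units = 14 + 1 + 19 + 20 + 8 + 16 = 78.
Proportional shares: Nwosu 323.08; Becker 23.08; Kowalski 438.46; Halvorsen 461.54; Tam 184.62; Chaudhri 369.23.
After rounding ($5): Nwosu $325; Becker $25; Kowalski $440; Halvorsen $460; Tam $185; Chaudhri $370. Sum = $1,805.
Difference $1,800 − $1,805 = −$5 applied to largest profit-interest units (Halvorsen): Halvorsen becomes $455.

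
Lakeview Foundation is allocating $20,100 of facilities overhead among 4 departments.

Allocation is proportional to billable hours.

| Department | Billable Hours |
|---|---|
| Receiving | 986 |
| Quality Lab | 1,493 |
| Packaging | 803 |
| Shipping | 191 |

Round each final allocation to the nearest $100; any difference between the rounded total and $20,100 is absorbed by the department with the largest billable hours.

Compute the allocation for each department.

Sum of billable hours: 3,473.
Proportional shares: Receiving 986/3,473 × $20,100 = 5,706.48; Quality Lab 1,493/3,473 × $20,100 = 8,640.74; Packaging 803/3,473 × $20,100 = 4,647.37; Shipping 191/3,473 × $20,100 = 1,105.41.
Rounded to nearest $100: Receiving $5,700; Quality Lab $8,600; Packaging $4,600; Shipping $1,100. Sum = $20,000.
Difference $20,100 − $20,000 = +$100 applied to largest billable hours (Quality Lab): Quality Lab becomes $8,700.

Receiving: $5,700 | Quality Lab: $8,700 | Packaging: $4,600 | Shipping: $1,100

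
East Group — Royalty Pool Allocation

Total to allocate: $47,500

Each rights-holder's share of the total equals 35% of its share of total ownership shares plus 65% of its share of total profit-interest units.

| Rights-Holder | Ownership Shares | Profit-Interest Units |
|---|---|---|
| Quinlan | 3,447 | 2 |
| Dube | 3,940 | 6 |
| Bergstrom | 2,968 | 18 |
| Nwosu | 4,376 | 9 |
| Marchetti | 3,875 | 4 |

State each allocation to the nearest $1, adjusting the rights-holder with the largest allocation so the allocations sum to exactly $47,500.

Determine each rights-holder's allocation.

Ownership shares total 18,606; profit-interest units total 39.
Blended shares (35% ownership shares + 65% profit-interest units): Quinlan 0.0982; Dube 0.1741; Bergstrom 0.3558; Nwosu 0.2323; Marchetti 0.1396.
Pro-rata amounts: Quinlan 4,663.33; Dube 8,270.504; Bergstrom 16,901.99; Nwosu 11,035.08; Marchetti 6,629.09.
Rounded to nearest $1: Quinlan $4,663; Dube $8,271; Bergstrom $16,902; Nwosu $11,035; Marchetti $6,629. Sum = $47,500.
Rounded total matches; no reconciliation needed.

Quinlan: $4,663 | Dube: $8,271 | Bergstrom: $16,902 | Nwosu: $11,035 | Marchetti: $6,629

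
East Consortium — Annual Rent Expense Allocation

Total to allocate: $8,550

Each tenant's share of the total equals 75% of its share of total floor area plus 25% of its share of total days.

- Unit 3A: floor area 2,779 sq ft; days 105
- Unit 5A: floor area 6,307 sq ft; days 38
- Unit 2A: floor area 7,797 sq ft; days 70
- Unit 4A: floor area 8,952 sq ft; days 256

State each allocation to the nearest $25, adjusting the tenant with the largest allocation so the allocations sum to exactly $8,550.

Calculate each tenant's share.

Unit 3A: $1,175 | Unit 5A: $1,750 | Unit 2A: $2,250 | Unit 4A: $3,375

Floor area total 25,835; days total 469.
Composite weights (75% floor area + 25% days): Unit 3A 0.1366; Unit 5A 0.2034; Unit 2A 0.2637; Unit 4A 0.3963.
Unrounded shares: Unit 3A 1,168.32; Unit 5A 1,738.65; Unit 2A 2,254.32; Unit 4A 3,388.71.
At nearest $25: Unit 3A $1,175; Unit 5A $1,750; Unit 2A $2,250; Unit 4A $3,400. Sum = $8,575.
Difference $8,550 − $8,575 = −$25 applied to largest allocation (Unit 4A): Unit 4A becomes $3,375.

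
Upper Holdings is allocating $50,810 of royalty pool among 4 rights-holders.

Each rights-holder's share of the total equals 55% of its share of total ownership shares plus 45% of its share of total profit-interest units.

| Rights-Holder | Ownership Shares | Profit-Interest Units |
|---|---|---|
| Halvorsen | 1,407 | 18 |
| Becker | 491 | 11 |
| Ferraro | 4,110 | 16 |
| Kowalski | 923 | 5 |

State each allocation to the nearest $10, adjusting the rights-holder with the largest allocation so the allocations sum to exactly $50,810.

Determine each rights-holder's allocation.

Totals — ownership shares 6,931, profit-interest units 50.
Blended shares (55% ownership shares + 45% profit-interest units): Halvorsen 0.2737; Becker 0.1380; Ferraro 0.4701; Kowalski 0.1182.
Unrounded shares: Halvorsen 13,904.18; Becker 7,009.88; Ferraro 23,887.99; Kowalski 6,007.95.
Rounded to nearest $10: Halvorsen $13,900; Becker $7,010; Ferraro $23,890; Kowalski $6,010. Sum = $50,810.
No rounding difference to absorb.

Halvorsen: $13,900 | Becker: $7,010 | Ferraro: $23,890 | Kowalski: $6,010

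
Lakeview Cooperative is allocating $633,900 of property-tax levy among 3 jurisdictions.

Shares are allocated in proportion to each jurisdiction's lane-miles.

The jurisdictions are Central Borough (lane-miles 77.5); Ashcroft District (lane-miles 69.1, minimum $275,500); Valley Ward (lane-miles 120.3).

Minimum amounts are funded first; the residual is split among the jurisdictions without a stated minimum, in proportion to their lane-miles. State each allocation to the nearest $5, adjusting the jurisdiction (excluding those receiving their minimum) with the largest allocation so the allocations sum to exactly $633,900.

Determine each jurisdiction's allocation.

Fund the minimums — Ashcroft District $275,500. Balance $358,400.
Balance split over remaining lane-miles 197.8: Central Borough 140,424.67 → $140,425; Valley Ward 217,975.33 → $217,975.

Central Borough: $140,425 · Ashcroft District: $275,500 · Valley Ward: $217,975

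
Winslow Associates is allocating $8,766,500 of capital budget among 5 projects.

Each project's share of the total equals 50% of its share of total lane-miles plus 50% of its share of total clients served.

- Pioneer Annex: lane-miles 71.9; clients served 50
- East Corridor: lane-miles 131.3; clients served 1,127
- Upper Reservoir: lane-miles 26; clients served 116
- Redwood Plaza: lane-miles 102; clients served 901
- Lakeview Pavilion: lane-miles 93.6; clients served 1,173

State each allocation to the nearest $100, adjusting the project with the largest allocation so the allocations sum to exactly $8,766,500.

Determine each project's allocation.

Pioneer Annex: $807,000 | East Corridor: $2,822,000 | Upper Reservoir: $419,300 | Redwood Plaza: $2,225,400 | Lakeview Pavilion: $2,492,800

Totals — lane-miles 424.8, clients served 3,367.
Combined weights (50% lane-miles + 50% clients served): Pioneer Annex 0.0921; East Corridor 0.3219; Upper Reservoir 0.0478; Redwood Plaza 0.2539; Lakeview Pavilion 0.2844.
Raw shares: Pioneer Annex 806,983.22; East Corridor 2,821,962.49; Upper Reservoir 419,289.89; Redwood Plaza 2,225,421.01; Lakeview Pavilion 2,492,843.39.
At nearest $100: Pioneer Annex $807,000; East Corridor $2,822,000; Upper Reservoir $419,300; Redwood Plaza $2,225,400; Lakeview Pavilion $2,492,800. Sum = $8,766,500.
Sum already equals the total — no adjustment.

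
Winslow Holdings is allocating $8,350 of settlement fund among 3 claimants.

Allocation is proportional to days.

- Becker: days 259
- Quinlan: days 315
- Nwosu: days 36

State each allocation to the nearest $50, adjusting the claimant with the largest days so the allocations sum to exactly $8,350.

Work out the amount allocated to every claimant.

Becker: $3,550 | Quinlan: $4,300 | Nwosu: $500

Days total: 259 + 315 + 36 = 610.
Pro-rata amounts: Becker 3,545.33; Quinlan 4,311.89; Nwosu 492.79.
After rounding ($50): Becker $3,550; Quinlan $4,300; Nwosu $500. Sum = $8,350.
Sum already equals the total — no adjustment.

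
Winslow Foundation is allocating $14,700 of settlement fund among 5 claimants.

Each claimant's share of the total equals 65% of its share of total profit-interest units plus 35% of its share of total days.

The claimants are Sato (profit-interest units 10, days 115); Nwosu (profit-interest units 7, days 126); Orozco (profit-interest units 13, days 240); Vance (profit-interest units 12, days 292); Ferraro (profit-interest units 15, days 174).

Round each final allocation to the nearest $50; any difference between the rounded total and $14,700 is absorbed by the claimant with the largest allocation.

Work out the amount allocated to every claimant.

Profit-interest units total 57; days total 947.
Blended shares (65% profit-interest units + 35% days): Sato 0.1565; Nwosu 0.1264; Orozco 0.2369; Vance 0.2448; Ferraro 0.2354.
Proportional shares: Sato 2,301.10; Nwosu 1,857.97; Orozco 3,483.12; Vance 3,598.00; Ferraro 3,459.81.
After rounding ($50): Sato $2,300; Nwosu $1,850; Orozco $3,500; Vance $3,600; Ferraro $3,450. Sum = $14,700.
Rounded total matches; no reconciliation needed.

Sato: $2,300 · Nwosu: $1,850 · Orozco: $3,500 · Vance: $3,600 · Ferraro: $3,450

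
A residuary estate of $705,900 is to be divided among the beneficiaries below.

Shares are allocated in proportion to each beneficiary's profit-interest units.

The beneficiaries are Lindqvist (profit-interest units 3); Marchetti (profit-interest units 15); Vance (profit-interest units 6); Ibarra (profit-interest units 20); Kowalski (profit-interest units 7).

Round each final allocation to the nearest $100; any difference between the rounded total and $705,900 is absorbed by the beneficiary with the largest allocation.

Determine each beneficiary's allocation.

Lindqvist: $41,500; Marchetti: $207,600; Vance: $83,000; Ibarra: $276,900; Kowalski: $96,900

Profit-interest units total: 51.
Pro-rata amounts: Lindqvist 3/51 × $705,900 = 41,523.53; Marchetti 15/51 × $705,900 = 207,617.65; Vance 6/51 × $705,900 = 83,047.06; Ibarra 20/51 × $705,900 = 276,823.53; Kowalski 7/51 × $705,900 = 96,888.24.
After rounding ($100): Lindqvist $41,500; Marchetti $207,600; Vance $83,000; Ibarra $276,800; Kowalski $96,900. Sum = $705,800.
Difference $705,900 − $705,800 = +$100 applied to largest allocation (Ibarra): Ibarra becomes $276,900.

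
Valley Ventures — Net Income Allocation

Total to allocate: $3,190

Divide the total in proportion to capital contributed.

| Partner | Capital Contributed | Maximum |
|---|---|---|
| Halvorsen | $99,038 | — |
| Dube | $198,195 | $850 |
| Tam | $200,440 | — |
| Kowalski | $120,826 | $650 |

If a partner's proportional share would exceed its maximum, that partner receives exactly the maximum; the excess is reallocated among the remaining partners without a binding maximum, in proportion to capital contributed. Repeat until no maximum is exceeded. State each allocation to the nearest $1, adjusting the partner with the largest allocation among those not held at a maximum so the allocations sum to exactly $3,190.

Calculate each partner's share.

Halvorsen: $559; Dube: $850; Tam: $1,131; Kowalski: $650

Combined capital contributed = 618,499.
Pro-rata shares before constraints: Halvorsen 510.80; Dube 1,022.22; Tam 1,033.80; Kowalski 623.18.
Capped: Dube ($850); balance $2,340 reallocated over remaining capital contributed 420,304.
Capped: Kowalski ($650); balance $1,690 reallocated over remaining capital contributed 299,478.
Shares after redistribution: Halvorsen 558.89 → $559; Tam 1,131.11 → $1,131.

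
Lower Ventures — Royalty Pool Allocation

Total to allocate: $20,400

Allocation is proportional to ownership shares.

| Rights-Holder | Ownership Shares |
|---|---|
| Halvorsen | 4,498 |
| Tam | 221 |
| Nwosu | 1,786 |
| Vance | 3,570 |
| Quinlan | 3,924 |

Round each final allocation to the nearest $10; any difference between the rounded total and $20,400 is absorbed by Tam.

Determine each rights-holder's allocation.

Sum of ownership shares: 13,999.
Proportional shares: Halvorsen 4,498/13,999 × $20,400 = 6,554.70; Tam 221/13,999 × $20,400 = 322.05; Nwosu 1,786/13,999 × $20,400 = 2,602.64; Vance 3,570/13,999 × $20,400 = 5,202.37; Quinlan 3,924/13,999 × $20,400 = 5,718.24.
After rounding ($10): Halvorsen $6,550; Tam $320; Nwosu $2,600; Vance $5,200; Quinlan $5,720. Sum = $20,390.
Difference $20,400 − $20,390 = +$10 applied to Tam: Tam becomes $330.

Halvorsen: $6,550 | Tam: $330 | Nwosu: $2,600 | Vance: $5,200 | Quinlan: $5,720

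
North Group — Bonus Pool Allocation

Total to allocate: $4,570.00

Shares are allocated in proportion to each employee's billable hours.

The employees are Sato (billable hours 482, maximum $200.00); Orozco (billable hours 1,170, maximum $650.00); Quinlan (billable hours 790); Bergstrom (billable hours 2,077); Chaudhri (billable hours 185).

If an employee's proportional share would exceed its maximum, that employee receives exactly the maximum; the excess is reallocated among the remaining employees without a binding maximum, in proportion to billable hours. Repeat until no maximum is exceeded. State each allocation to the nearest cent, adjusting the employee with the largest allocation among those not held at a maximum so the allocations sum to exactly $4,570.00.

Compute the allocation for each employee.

Sato: $200.00 · Orozco: $650.00 · Quinlan: $962.91 · Bergstrom: $2,531.60 · Chaudhri: $225.49

Sum of billable hours: 4,704.
Unconstrained shares: Sato 468.2696; Orozco 1,136.6709; Quinlan 767.4957; Bergstrom 2,017.8338; Chaudhri 179.7300.
Held at cap: Sato ($200.00), Orozco ($650.00); residual $3,720.00 reallocated over remaining billable hours 3,052.
Redistributed shares: Quinlan 962.9096 → $962.91; Bergstrom 2,531.5990 → $2,531.60; Chaudhri 225.4915 → $225.49.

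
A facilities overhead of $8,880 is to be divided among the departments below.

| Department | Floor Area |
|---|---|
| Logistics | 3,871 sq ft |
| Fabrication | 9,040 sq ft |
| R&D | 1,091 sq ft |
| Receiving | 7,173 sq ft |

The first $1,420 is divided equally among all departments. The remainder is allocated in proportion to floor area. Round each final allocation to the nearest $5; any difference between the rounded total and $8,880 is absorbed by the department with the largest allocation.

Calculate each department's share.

Logistics: $1,720; Fabrication: $3,540; R&D: $740; Receiving: $2,880

$1,420 shared equally gives $355 per department.
Remainder $7,460 by floor area (total 21,175): Logistics 1,363.76 → $1,365; Fabrication 3,184.81 → $3,185; R&D 384.36 → $385; Receiving 2,527.06 → $2,525.
Totals: Logistics $355 + $1,365 = $1,720; Fabrication $355 + $3,185 = $3,540; R&D $355 + $385 = $740; Receiving $355 + $2,525 = $2,880.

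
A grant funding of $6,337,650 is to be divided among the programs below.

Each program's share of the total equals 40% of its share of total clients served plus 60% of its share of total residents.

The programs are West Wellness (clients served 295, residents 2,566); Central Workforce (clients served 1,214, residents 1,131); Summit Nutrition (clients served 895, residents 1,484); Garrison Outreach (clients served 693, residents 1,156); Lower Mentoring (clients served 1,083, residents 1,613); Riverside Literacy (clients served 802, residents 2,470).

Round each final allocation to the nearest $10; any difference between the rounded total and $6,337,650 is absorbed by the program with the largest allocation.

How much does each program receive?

Clients served total 4,982; residents total 10,420.
Composite weights (40% clients served + 60% residents): West Wellness 0.1714; Central Workforce 0.1626; Summit Nutrition 0.1573; Garrison Outreach 0.1222; Lower Mentoring 0.1798; Riverside Literacy 0.2066.
Proportional shares: West Wellness 1,086,524.09; Central Workforce 1,030,474.35; Summit Nutrition 996,974.12; Garrison Outreach 774,490.01; Lower Mentoring 1,139,712.97; Riverside Literacy 1,309,474.46.
At nearest $10: West Wellness $1,086,520; Central Workforce $1,030,470; Summit Nutrition $996,970; Garrison Outreach $774,490; Lower Mentoring $1,139,710; Riverside Literacy $1,309,470. Sum = $6,337,630.
Difference $6,337,650 − $6,337,630 = +$20 applied to largest allocation (Riverside Literacy): Riverside Literacy becomes $1,309,490.

West Wellness: $1,086,520 | Central Workforce: $1,030,470 | Summit Nutrition: $996,970 | Garrison Outreach: $774,490 | Lower Mentoring: $1,139,710 | Riverside Literacy: $1,309,490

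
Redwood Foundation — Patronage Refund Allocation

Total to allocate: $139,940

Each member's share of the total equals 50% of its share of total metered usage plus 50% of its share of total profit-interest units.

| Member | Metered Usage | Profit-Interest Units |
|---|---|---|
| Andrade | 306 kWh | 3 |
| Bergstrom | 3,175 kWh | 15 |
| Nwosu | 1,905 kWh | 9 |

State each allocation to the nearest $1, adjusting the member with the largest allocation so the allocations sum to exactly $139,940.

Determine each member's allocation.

Andrade: $11,750 | Bergstrom: $80,119 | Nwosu: $48,071

Totals — metered usage 5,386, profit-interest units 27.
Composite weights (50% metered usage + 50% profit-interest units): Andrade 0.0840; Bergstrom 0.5725; Nwosu 0.3435.
Unrounded shares: Andrade 11,749.72; Bergstrom 80,118.93; Nwosu 48,071.36.
After rounding ($1): Andrade $11,750; Bergstrom $80,119; Nwosu $48,071. Sum = $139,940.
Rounded total matches; no reconciliation needed.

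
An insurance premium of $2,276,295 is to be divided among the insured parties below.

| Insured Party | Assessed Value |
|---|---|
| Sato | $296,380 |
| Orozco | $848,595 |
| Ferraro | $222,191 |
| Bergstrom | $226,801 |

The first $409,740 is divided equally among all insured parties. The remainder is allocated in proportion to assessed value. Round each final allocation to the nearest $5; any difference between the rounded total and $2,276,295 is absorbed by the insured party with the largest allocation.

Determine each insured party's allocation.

Sato: $449,500 | Orozco: $1,096,150 | Ferraro: $362,625 | Bergstrom: $368,020

Equal tier: $409,740 ÷ 4 = $102,435 apiece.
Remainder $1,866,555 by assessed value (total 1,593,967): Sato 347,064.63 → $347,065; Orozco 993,715.20 → $993,715; Ferraro 260,188.40 → $260,190; Bergstrom 265,586.77 → $265,585.
Totals: Sato $102,435 + $347,065 = $449,500; Orozco $102,435 + $993,715 = $1,096,150; Ferraro $102,435 + $260,190 = $362,625; Bergstrom $102,435 + $265,585 = $368,020.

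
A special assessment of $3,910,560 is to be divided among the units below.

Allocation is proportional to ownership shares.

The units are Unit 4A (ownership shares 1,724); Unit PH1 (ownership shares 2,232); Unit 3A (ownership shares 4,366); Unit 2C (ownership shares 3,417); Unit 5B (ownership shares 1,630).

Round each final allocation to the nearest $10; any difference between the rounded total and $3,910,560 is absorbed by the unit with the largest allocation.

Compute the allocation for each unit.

Unit 4A: $504,290; Unit PH1: $652,880; Unit 3A: $1,277,090; Unit 2C: $999,510; Unit 5B: $476,790

Ownership shares total: 13,369.
Pro-rata amounts: Unit 4A 1,724/13,369 × $3,910,560 = 504,286.44; Unit PH1 2,232/13,369 × $3,910,560 = 652,881.29; Unit 3A 4,366/13,369 × $3,910,560 = 1,277,096.64; Unit 2C 3,417/13,369 × $3,910,560 = 999,505.09; Unit 5B 1,630/13,369 × $3,910,560 = 476,790.55.
At nearest $10: Unit 4A $504,290; Unit PH1 $652,880; Unit 3A $1,277,100; Unit 2C $999,510; Unit 5B $476,790. Sum = $3,910,570.
Difference $3,910,560 − $3,910,570 = −$10 applied to largest allocation (Unit 3A): Unit 3A becomes $1,277,090.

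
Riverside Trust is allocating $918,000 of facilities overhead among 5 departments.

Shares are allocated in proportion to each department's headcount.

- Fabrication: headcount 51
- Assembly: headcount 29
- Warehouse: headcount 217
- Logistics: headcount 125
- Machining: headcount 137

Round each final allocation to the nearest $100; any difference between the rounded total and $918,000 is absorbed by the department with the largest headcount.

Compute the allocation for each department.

Fabrication: $83,800 | Assembly: $47,600 | Warehouse: $356,300 | Logistics: $205,300 | Machining: $225,000

Combined headcount = 559.
Raw shares: Fabrication 51/559 × $918,000 = 83,753.13; Assembly 29/559 × $918,000 = 47,624.33; Warehouse 217/559 × $918,000 = 356,361.36; Logistics 125/559 × $918,000 = 205,277.28; Machining 137/559 × $918,000 = 224,983.90.
After rounding ($100): Fabrication $83,800; Assembly $47,600; Warehouse $356,400; Logistics $205,300; Machining $225,000. Sum = $918,100.
Difference $918,000 − $918,100 = −$100 applied to largest headcount (Warehouse): Warehouse becomes $356,300.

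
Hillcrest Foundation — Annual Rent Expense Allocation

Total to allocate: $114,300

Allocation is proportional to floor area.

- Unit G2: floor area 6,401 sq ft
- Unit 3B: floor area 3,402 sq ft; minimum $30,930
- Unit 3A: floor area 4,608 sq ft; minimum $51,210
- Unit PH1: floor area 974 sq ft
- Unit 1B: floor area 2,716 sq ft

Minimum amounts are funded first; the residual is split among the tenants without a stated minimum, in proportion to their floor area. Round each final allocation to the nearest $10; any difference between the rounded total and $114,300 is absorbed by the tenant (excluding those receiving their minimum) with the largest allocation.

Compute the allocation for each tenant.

Minimums first: Unit 3B $30,930; Unit 3A $51,210. Remaining pool $32,160.
Remaining pool split over remaining floor area 10,091: Unit G2 20,399.98 → $20,400; Unit PH1 3,104.14 → $3,100; Unit 1B 8,655.89 → $8,660.

Unit G2: $20,400 · Unit 3B: $30,930 · Unit 3A: $51,210 · Unit PH1: $3,100 · Unit 1B: $8,660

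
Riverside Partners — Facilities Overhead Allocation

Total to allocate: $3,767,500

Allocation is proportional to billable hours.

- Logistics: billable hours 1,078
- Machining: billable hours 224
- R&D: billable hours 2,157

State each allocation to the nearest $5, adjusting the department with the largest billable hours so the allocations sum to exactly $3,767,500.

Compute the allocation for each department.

Total billable hours = 3,459.
Raw shares: Logistics 1,078/3,459 × $3,767,500 = 1,174,144.26; Machining 224/3,459 × $3,767,500 = 243,978.03; R&D 2,157/3,459 × $3,767,500 = 2,349,377.71.
After rounding ($5): Logistics $1,174,145; Machining $243,980; R&D $2,349,380. Sum = $3,767,505.
Difference $3,767,500 − $3,767,505 = −$5 applied to largest billable hours (R&D): R&D becomes $2,349,375.

Logistics: $1,174,145 | Machining: $243,980 | R&D: $2,349,375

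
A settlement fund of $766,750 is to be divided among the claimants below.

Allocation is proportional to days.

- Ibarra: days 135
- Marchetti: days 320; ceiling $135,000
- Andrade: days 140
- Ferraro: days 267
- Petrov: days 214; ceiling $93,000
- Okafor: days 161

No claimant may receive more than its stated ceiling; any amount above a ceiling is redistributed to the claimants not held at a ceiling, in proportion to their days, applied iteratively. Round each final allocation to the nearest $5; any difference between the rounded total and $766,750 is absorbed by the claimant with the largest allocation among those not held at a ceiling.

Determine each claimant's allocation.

Combined days = 1,237.
Pro-rata shares before constraints: Ibarra 83,679.26; Marchetti 198,350.85; Andrade 86,778.50; Ferraro 165,498.99; Petrov 132,647.13; Okafor 99,795.27.
Cap binds for Marchetti ($135,000), Petrov ($93,000); balance $538,750 reallocated over remaining days 703.
Remaining shares: Ibarra 103,458.39 → $103,460; Andrade 107,290.18 → $107,290; Ferraro 204,617.71 → $204,620; Okafor 123,383.71 → $123,385.
Rounding difference −$5 applied to Ferraro → $204,615.

Ibarra: $103,460 | Marchetti: $135,000 | Andrade: $107,290 | Ferraro: $204,615 | Petrov: $93,000 | Okafor: $123,385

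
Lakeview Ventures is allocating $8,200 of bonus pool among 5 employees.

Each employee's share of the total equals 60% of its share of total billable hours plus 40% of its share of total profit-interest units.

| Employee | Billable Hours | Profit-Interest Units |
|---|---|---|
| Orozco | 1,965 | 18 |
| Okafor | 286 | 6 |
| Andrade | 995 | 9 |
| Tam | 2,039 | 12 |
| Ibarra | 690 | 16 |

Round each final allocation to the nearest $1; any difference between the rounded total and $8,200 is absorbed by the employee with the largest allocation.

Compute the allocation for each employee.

Billable hours total 5,975; profit-interest units total 61.
Composite weights (60% billable hours + 40% profit-interest units): Orozco 0.3154; Okafor 0.0681; Andrade 0.1589; Tam 0.2834; Ibarra 0.1742.
Proportional shares: Orozco 2,585.91; Okafor 558.12; Andrade 1,303.25; Tam 2,324.22; Ibarra 1,428.495.
After rounding ($1): Orozco $2,586; Okafor $558; Andrade $1,303; Tam $2,324; Ibarra $1,428. Sum = $8,199.
Difference $8,200 − $8,199 = +$1 applied to largest allocation (Orozco): Orozco becomes $2,587.

Orozco: $2,587 · Okafor: $558 · Andrade: $1,303 · Tam: $2,324 · Ibarra: $1,428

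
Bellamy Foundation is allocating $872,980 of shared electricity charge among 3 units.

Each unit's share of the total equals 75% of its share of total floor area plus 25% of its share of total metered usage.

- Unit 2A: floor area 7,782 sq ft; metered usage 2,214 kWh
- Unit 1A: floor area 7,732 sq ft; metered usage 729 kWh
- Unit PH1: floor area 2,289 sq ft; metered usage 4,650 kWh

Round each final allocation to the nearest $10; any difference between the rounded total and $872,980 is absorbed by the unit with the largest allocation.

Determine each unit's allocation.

Totals — floor area 17,803, metered usage 7,593.
Blended shares (75% floor area + 25% metered usage): Unit 2A 0.4007; Unit 1A 0.3497; Unit PH1 0.2495.
Proportional shares: Unit 2A 349,832.85; Unit 1A 305,310.78; Unit PH1 217,836.37.
After rounding ($10): Unit 2A $349,830; Unit 1A $305,310; Unit PH1 $217,840. Sum = $872,980.
Sum already equals the total — no adjustment.

Unit 2A: $349,830 · Unit 1A: $305,310 · Unit PH1: $217,840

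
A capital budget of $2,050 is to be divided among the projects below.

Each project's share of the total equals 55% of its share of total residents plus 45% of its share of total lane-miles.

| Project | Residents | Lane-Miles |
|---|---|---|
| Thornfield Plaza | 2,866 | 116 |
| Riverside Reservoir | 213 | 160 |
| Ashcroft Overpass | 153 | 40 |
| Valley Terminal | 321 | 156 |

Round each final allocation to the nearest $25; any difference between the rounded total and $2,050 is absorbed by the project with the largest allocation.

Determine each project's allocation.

Totals — residents 3,553, lane-miles 472.
Composite weights (55% residents + 45% lane-miles): Thornfield Plaza 0.5542; Riverside Reservoir 0.1855; Ashcroft Overpass 0.0618; Valley Terminal 0.1984.
Pro-rata amounts: Thornfield Plaza 1,136.21; Riverside Reservoir 380.30; Ashcroft Overpass 126.73; Valley Terminal 406.76.
At nearest $25: Thornfield Plaza $1,125; Riverside Reservoir $375; Ashcroft Overpass $125; Valley Terminal $400. Sum = $2,025.
Difference $2,050 − $2,025 = +$25 applied to largest allocation (Thornfield Plaza): Thornfield Plaza becomes $1,150.

Thornfield Plaza: $1,150 · Riverside Reservoir: $375 · Ashcroft Overpass: $125 · Valley Terminal: $400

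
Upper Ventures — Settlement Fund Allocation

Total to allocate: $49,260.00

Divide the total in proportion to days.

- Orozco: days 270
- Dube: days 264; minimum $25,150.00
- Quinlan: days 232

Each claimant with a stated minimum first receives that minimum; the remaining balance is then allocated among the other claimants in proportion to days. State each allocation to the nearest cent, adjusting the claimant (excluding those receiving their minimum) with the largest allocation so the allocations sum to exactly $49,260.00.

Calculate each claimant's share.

Guaranteed amounts: Dube $25,150.00. Residual $24,110.00.
Residual split over remaining days 502: Orozco 12,967.5299 → $12,967.53; Quinlan 11,142.4701 → $11,142.47.

Orozco: $12,967.53 · Dube: $25,150.00 · Quinlan: $11,142.47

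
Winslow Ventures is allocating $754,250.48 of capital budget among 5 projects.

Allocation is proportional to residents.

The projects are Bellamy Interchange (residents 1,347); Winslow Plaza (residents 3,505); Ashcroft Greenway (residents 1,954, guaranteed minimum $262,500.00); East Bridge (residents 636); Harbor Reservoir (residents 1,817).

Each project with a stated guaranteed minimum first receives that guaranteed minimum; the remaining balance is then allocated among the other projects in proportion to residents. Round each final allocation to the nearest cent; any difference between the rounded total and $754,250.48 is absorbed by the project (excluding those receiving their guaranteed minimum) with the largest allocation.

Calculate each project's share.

Bellamy Interchange: $90,675.96 · Winslow Plaza: $235,945.99 · Ashcroft Greenway: $262,500.00 · East Bridge: $42,813.59 · Harbor Reservoir: $122,314.94

Fund the minimums — Ashcroft Greenway $262,500.00. Remaining pool $491,750.48.
Remaining pool split over remaining residents 7,305: Bellamy Interchange 90,675.9612 → $90,675.96; Winslow Plaza 235,945.9866 → $235,945.99; East Bridge 42,813.5942 → $42,813.59; Harbor Reservoir 122,314.9380 → $122,314.94.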